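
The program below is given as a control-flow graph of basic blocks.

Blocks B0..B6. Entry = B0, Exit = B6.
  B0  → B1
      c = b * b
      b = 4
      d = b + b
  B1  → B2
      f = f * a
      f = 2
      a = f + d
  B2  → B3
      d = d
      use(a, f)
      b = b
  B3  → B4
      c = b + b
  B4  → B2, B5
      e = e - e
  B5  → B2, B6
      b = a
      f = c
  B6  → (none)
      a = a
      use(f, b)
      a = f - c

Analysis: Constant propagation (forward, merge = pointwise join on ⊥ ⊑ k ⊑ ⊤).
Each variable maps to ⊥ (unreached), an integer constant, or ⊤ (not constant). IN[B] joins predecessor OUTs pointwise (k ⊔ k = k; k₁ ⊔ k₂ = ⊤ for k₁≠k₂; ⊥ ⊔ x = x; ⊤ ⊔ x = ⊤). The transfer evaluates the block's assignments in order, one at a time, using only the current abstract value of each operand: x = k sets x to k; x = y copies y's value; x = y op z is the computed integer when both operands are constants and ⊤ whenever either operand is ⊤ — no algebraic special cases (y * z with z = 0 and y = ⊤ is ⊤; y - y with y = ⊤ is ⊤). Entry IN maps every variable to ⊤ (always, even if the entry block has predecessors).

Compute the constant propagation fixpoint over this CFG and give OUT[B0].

Answer: {a: ⊤, b: 4, c: ⊤, d: 8, e: ⊤, f: ⊤}

Working:
Fixpoint table:
  B0:  IN=(all ⊤)  OUT={b:4, d:8; rest ⊤}
  B1:  IN={b:4, d:8; rest ⊤}  OUT={a:10, b:4, d:8, f:2; rest ⊤}
  B2:  IN={a:10, d:8; rest ⊤}  OUT={a:10, d:8; rest ⊤}
  B3:  IN={a:10, d:8; rest ⊤}  OUT={a:10, d:8; rest ⊤}
  B4:  IN={a:10, d:8; rest ⊤}  OUT={a:10, d:8; rest ⊤}
  B5:  IN={a:10, d:8; rest ⊤}  OUT={a:10, b:10, d:8; rest ⊤}
  B6:  IN={a:10, b:10, d:8; rest ⊤}  OUT={b:10, d:8; rest ⊤}

B0 is the boundary node: IN[B0] = {a: ⊤, b: ⊤, c: ⊤, d: ⊤, e: ⊤, f: ⊤}
Applying B0's transfer function to that IN value gives OUT[B0] (row B0 above).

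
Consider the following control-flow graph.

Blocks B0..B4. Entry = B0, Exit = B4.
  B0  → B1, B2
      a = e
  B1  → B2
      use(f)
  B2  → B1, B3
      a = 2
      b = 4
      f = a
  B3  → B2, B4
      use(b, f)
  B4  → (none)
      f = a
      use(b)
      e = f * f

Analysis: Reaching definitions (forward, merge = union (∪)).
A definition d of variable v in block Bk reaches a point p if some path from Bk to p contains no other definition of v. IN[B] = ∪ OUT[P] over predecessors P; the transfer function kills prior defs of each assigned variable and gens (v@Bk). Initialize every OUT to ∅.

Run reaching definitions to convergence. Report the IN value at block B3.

Answer: {a@B2, b@B2, f@B2}

Working:
Fixpoint table:
  B0:  IN={}  OUT={a@B0}
  B1:  IN={a@B0, a@B2, b@B2, f@B2}  OUT={a@B0, a@B2, b@B2, f@B2}
  B2:  IN={a@B0, a@B2, b@B2, f@B2}  OUT={a@B2, b@B2, f@B2}
  B3:  IN={a@B2, b@B2, f@B2}  OUT={a@B2, b@B2, f@B2}
  B4:  IN={a@B2, b@B2, f@B2}  OUT={a@B2, b@B2, e@B4, f@B4}

Merge at B3: IN[B3] = OUT[B2] = {a@B2, b@B2, f@B2}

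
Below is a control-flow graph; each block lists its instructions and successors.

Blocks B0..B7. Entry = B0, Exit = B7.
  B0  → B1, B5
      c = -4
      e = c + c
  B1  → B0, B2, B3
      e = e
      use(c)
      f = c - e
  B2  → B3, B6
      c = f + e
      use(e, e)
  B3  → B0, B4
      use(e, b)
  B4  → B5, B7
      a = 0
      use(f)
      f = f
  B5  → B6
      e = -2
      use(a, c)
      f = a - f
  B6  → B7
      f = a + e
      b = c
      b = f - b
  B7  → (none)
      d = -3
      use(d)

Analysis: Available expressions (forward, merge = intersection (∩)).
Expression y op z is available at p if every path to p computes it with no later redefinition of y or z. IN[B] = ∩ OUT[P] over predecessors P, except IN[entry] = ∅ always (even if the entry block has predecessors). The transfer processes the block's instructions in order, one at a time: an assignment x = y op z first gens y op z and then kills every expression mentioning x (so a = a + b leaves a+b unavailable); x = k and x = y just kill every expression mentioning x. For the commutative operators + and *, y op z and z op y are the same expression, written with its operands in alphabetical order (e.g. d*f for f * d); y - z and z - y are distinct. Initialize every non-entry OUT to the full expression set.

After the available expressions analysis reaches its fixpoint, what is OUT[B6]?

Answer: {a+e}

Trace:
Fixpoint table:
  B0:  IN={}  OUT={c+c}
  B1:  IN={c+c}  OUT={c+c, c-e}
  B2:  IN={c+c, c-e}  OUT={e+f}
  B3:  IN={}  OUT={}
  B4:  IN={}  OUT={}
  B5:  IN={}  OUT={}
  B6:  IN={}  OUT={a+e}
  B7:  IN={}  OUT={}

Merge at B6: IN[B6] = OUT[B2] ∩ OUT[B5] = {}
Applying B6's transfer function to that IN value gives OUT[B6] (row B6 above).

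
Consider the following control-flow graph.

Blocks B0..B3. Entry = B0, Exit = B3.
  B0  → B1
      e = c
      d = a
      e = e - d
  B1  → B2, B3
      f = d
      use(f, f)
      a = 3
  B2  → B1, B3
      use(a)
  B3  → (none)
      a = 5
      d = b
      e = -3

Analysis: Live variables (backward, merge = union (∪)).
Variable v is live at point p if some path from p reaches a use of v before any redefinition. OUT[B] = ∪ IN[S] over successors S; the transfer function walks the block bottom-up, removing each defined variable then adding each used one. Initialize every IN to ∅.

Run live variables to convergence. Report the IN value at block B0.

Converged values:
  B0:  IN={a, b, c}  OUT={b, d}
  B1:  IN={b, d}  OUT={a, b, d}
  B2:  IN={a, b, d}  OUT={b, d}
  B3:  IN={b}  OUT={}

Merge at B0: OUT[B0] = IN[B1] = {b, d}
Applying B0's transfer function to that OUT value gives IN[B0] (row B0 above).

Answer: {a, b, c}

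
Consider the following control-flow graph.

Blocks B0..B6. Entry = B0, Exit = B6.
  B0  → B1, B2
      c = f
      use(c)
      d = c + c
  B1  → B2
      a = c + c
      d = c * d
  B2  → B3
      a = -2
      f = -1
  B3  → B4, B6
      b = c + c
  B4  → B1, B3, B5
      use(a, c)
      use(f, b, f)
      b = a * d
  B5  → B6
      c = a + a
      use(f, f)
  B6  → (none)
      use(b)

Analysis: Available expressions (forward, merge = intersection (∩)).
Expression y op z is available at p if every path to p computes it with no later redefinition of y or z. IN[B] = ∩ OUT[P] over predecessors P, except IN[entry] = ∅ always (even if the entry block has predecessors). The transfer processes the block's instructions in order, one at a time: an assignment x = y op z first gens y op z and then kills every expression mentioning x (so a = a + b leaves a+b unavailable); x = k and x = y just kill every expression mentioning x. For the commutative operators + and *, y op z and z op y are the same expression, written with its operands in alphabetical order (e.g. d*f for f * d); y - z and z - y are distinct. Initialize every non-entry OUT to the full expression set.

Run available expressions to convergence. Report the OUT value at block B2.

Answer: {c+c}

Derivation:
Per-block solution:
  B0:  IN={}  OUT={c+c}
  B1:  IN={c+c}  OUT={c+c}
  B2:  IN={c+c}  OUT={c+c}
  B3:  IN={c+c}  OUT={c+c}
  B4:  IN={c+c}  OUT={a*d, c+c}
  B5:  IN={a*d, c+c}  OUT={a*d, a+a}
  B6:  IN={}  OUT={}

Merge at B2: IN[B2] = OUT[B0] ∩ OUT[B1] = {c+c}
Applying B2's transfer function to that IN value gives OUT[B2] (row B2 above).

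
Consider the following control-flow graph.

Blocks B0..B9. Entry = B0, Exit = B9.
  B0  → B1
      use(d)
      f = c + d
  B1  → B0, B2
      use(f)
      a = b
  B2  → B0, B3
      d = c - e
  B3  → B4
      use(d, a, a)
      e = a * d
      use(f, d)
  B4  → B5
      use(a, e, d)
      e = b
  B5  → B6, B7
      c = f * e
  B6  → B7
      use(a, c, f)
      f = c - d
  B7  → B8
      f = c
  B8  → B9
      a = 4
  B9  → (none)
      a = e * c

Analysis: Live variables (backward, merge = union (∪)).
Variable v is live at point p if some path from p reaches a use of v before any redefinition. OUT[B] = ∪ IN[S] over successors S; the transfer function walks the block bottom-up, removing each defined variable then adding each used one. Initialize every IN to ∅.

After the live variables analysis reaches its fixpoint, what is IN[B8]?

Converged values:
  B0:   IN={b, c, d, e}   OUT={b, c, d, e, f}
  B1:   IN={b, c, d, e, f}   OUT={a, b, c, d, e, f}
  B2:   IN={a, b, c, e, f}   OUT={a, b, c, d, e, f}
  B3:   IN={a, b, d, f}   OUT={a, b, d, e, f}
  B4:   IN={a, b, d, e, f}   OUT={a, d, e, f}
  B5:   IN={a, d, e, f}   OUT={a, c, d, e, f}
  B6:   IN={a, c, d, e, f}   OUT={c, e}
  B7:   IN={c, e}   OUT={c, e}
  B8:   IN={c, e}   OUT={c, e}
  B9:   IN={c, e}   OUT={}

Merge at B8: OUT[B8] = IN[B9] = {c, e}
Applying B8's transfer function to that OUT value gives IN[B8] (row B8 above).

Answer: {c, e}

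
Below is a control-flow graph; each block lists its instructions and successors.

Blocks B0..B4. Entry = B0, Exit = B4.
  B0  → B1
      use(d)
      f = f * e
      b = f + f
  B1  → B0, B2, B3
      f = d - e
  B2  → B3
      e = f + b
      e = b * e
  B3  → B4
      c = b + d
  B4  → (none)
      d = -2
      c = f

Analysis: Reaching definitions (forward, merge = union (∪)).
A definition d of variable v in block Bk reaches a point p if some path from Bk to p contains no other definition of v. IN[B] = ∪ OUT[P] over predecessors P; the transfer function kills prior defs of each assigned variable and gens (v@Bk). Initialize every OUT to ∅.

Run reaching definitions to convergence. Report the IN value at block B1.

Per-block solution:
  B0:   IN={b@B0, f@B1}   OUT={b@B0, f@B0}
  B1:   IN={b@B0, f@B0}   OUT={b@B0, f@B1}
  B2:   IN={b@B0, f@B1}   OUT={b@B0, e@B2, f@B1}
  B3:   IN={b@B0, e@B2, f@B1}   OUT={b@B0, c@B3, e@B2, f@B1}
  B4:   IN={b@B0, c@B3, e@B2, f@B1}   OUT={b@B0, c@B4, d@B4, e@B2, f@B1}

Merge at B1: IN[B1] = OUT[B0] = {b@B0, f@B0}

Answer: {b@B0, f@B0}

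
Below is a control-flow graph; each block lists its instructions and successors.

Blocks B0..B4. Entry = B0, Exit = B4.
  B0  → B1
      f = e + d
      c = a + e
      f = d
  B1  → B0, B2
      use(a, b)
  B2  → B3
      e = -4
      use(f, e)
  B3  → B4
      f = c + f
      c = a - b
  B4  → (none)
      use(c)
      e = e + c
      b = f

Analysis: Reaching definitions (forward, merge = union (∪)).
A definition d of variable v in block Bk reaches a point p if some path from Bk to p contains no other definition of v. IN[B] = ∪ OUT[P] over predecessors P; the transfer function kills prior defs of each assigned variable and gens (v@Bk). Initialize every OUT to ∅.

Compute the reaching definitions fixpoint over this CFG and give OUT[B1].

Answer: {c@B0, f@B0}

Trace:
Fixpoint table:
  B0: | IN={c@B0, f@B0} | OUT={c@B0, f@B0}
  B1: | IN={c@B0, f@B0} | OUT={c@B0, f@B0}
  B2: | IN={c@B0, f@B0} | OUT={c@B0, e@B2, f@B0}
  B3: | IN={c@B0, e@B2, f@B0} | OUT={c@B3, e@B2, f@B3}
  B4: | IN={c@B3, e@B2, f@B3} | OUT={b@B4, c@B3, e@B4, f@B3}

Merge at B1: IN[B1] = OUT[B0] = {c@B0, f@B0}
Applying B1's transfer function to that IN value gives OUT[B1] (row B1 above).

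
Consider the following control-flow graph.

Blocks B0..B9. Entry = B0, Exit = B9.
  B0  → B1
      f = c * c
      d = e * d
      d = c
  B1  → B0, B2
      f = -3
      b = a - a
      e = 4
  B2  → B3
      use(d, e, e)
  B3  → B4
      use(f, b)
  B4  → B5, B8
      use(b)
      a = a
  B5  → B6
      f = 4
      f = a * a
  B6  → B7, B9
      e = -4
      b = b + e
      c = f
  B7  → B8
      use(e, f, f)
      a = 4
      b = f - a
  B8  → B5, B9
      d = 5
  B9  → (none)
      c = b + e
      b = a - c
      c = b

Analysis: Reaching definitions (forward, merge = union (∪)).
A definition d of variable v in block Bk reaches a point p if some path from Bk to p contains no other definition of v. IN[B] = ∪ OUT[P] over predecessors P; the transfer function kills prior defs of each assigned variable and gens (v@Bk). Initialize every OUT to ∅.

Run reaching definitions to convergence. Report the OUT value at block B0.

Answer: {b@B1, d@B0, e@B1, f@B0}

Working:
Per-block solution:
  B0:  IN={b@B1, d@B0, e@B1, f@B1}  OUT={b@B1, d@B0, e@B1, f@B0}
  B1:  IN={b@B1, d@B0, e@B1, f@B0}  OUT={b@B1, d@B0, e@B1, f@B1}
  B2:  IN={b@B1, d@B0, e@B1, f@B1}  OUT={b@B1, d@B0, e@B1, f@B1}
  B3:  IN={b@B1, d@B0, e@B1, f@B1}  OUT={b@B1, d@B0, e@B1, f@B1}
  B4:  IN={b@B1, d@B0, e@B1, f@B1}  OUT={a@B4, b@B1, d@B0, e@B1, f@B1}
  B5:  IN={a@B4, a@B7, b@B1, b@B7, c@B6, d@B0, d@B8, e@B1, e@B6, f@B1, f@B5}  OUT={a@B4, a@B7, b@B1, b@B7, c@B6, d@B0, d@B8, e@B1, e@B6, f@B5}
  B6:  IN={a@B4, a@B7, b@B1, b@B7, c@B6, d@B0, d@B8, e@B1, e@B6, f@B5}  OUT={a@B4, a@B7, b@B6, c@B6, d@B0, d@B8, e@B6, f@B5}
  B7:  IN={a@B4, a@B7, b@B6, c@B6, d@B0, d@B8, e@B6, f@B5}  OUT={a@B7, b@B7, c@B6, d@B0, d@B8, e@B6, f@B5}
  B8:  IN={a@B4, a@B7, b@B1, b@B7, c@B6, d@B0, d@B8, e@B1, e@B6, f@B1, f@B5}  OUT={a@B4, a@B7, b@B1, b@B7, c@B6, d@B8, e@B1, e@B6, f@B1, f@B5}
  B9:  IN={a@B4, a@B7, b@B1, b@B6, b@B7, c@B6, d@B0, d@B8, e@B1, e@B6, f@B1, f@B5}  OUT={a@B4, a@B7, b@B9, c@B9, d@B0, d@B8, e@B1, e@B6, f@B1, f@B5}

Merge at B0 (entry node, so the boundary value {} is joined with the incoming edge(s)): IN[B0] = {} ⊔ OUT[B1] = {b@B1, d@B0, e@B1, f@B1}
Applying B0's transfer function to that IN value gives OUT[B0] (row B0 above).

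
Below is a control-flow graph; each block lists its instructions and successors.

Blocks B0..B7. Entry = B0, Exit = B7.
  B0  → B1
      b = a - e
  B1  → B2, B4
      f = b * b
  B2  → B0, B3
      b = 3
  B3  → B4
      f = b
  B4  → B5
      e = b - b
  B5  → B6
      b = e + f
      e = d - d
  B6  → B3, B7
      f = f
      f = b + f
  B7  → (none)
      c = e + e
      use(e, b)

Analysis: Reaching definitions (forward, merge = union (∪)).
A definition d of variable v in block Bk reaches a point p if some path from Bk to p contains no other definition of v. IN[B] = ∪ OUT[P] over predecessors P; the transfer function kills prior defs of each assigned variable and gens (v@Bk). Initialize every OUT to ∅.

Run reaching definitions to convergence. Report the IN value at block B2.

Fixpoint table:
  B0:  IN={b@B2, f@B1}  OUT={b@B0, f@B1}
  B1:  IN={b@B0, f@B1}  OUT={b@B0, f@B1}
  B2:  IN={b@B0, f@B1}  OUT={b@B2, f@B1}
  B3:  IN={b@B2, b@B5, e@B5, f@B1, f@B6}  OUT={b@B2, b@B5, e@B5, f@B3}
  B4:  IN={b@B0, b@B2, b@B5, e@B5, f@B1, f@B3}  OUT={b@B0, b@B2, b@B5, e@B4, f@B1, f@B3}
  B5:  IN={b@B0, b@B2, b@B5, e@B4, f@B1, f@B3}  OUT={b@B5, e@B5, f@B1, f@B3}
  B6:  IN={b@B5, e@B5, f@B1, f@B3}  OUT={b@B5, e@B5, f@B6}
  B7:  IN={b@B5, e@B5, f@B6}  OUT={b@B5, c@B7, e@B5, f@B6}

Merge at B2: IN[B2] = OUT[B1] = {b@B0, f@B1}

Answer: {b@B0, f@B1}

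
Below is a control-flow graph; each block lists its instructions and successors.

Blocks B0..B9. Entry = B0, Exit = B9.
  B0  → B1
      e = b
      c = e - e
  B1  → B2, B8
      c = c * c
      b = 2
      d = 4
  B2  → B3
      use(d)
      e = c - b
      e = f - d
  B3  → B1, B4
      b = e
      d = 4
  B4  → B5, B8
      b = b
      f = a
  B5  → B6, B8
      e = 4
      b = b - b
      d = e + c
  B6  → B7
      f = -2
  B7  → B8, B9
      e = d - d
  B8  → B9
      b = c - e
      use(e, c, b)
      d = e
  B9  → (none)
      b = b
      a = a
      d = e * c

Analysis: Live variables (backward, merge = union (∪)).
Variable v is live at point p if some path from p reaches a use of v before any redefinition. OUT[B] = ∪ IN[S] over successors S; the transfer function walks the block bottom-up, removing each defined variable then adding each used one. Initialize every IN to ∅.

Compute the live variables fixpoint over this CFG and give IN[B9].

Answer: {a, b, c, e}

Trace:
Per-block solution:
  B0:   IN={a, b, f}   OUT={a, c, e, f}
  B1:   IN={a, c, e, f}   OUT={a, b, c, d, e, f}
  B2:   IN={a, b, c, d, f}   OUT={a, c, e, f}
  B3:   IN={a, c, e, f}   OUT={a, b, c, e, f}
  B4:   IN={a, b, c, e}   OUT={a, b, c, e}
  B5:   IN={a, b, c}   OUT={a, b, c, d, e}
  B6:   IN={a, b, c, d}   OUT={a, b, c, d}
  B7:   IN={a, b, c, d}   OUT={a, b, c, e}
  B8:   IN={a, c, e}   OUT={a, b, c, e}
  B9:   IN={a, b, c, e}   OUT={}

B9 is the boundary node: OUT[B9] = {}
Applying B9's transfer function to that OUT value gives IN[B9] (row B9 above).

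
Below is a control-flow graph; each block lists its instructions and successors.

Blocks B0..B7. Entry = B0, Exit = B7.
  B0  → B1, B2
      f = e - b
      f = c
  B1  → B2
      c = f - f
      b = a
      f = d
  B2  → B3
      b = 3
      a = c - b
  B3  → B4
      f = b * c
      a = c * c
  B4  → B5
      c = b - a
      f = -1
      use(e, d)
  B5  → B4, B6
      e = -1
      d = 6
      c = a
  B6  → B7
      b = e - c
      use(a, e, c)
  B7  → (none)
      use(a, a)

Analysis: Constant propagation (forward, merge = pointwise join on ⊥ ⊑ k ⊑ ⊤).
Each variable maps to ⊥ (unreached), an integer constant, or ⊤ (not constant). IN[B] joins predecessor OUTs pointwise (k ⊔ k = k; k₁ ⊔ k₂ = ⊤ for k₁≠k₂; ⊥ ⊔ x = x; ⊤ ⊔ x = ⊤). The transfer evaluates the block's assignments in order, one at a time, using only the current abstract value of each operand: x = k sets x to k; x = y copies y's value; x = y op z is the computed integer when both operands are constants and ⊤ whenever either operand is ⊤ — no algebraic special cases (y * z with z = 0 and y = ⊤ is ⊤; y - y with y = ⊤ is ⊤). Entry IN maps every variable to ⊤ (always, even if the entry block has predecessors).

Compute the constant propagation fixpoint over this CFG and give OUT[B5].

Answer: {a: ⊤, b: 3, c: ⊤, d: 6, e: -1, f: -1}

Trace:
Converged values:
  B0:   IN=(all ⊤)   OUT=(all ⊤)
  B1:   IN=(all ⊤)   OUT=(all ⊤)
  B2:   IN=(all ⊤)   OUT={b:3; rest ⊤}
  B3:   IN={b:3; rest ⊤}   OUT={b:3; rest ⊤}
  B4:   IN={b:3; rest ⊤}   OUT={b:3, f:-1; rest ⊤}
  B5:   IN={b:3, f:-1; rest ⊤}   OUT={b:3, d:6, e:-1, f:-1; rest ⊤}
  B6:   IN={b:3, d:6, e:-1, f:-1; rest ⊤}   OUT={d:6, e:-1, f:-1; rest ⊤}
  B7:   IN={d:6, e:-1, f:-1; rest ⊤}   OUT={d:6, e:-1, f:-1; rest ⊤}

Merge at B5: IN[B5] = OUT[B4] = {a: ⊤, b: 3, c: ⊤, d: ⊤, e: ⊤, f: -1}
Applying B5's transfer function to that IN value gives OUT[B5] (row B5 above).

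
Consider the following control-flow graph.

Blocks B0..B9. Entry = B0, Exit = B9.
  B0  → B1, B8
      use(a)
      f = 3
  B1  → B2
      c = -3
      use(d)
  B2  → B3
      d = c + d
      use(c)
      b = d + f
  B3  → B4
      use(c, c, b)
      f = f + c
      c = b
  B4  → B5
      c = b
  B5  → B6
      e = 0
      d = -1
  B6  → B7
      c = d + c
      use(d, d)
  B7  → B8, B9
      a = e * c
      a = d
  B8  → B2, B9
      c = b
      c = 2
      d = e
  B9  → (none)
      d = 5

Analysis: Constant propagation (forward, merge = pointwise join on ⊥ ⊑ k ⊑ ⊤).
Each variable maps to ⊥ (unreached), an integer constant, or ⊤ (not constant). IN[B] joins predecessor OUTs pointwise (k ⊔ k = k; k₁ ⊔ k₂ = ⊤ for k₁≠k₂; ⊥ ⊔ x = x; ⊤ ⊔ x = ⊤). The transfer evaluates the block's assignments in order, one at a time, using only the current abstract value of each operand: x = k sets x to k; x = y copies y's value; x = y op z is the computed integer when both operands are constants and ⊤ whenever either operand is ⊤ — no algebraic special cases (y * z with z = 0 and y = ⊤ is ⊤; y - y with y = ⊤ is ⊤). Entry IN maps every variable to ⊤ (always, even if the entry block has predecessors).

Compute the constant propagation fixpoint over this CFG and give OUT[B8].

Answer: {a: ⊤, b: ⊤, c: 2, d: ⊤, e: ⊤, f: ⊤}

Working:
Fixpoint table:
  B0:   IN=(all ⊤)   OUT={f:3; rest ⊤}
  B1:   IN={f:3; rest ⊤}   OUT={c:-3, f:3; rest ⊤}
  B2:   IN=(all ⊤)   OUT=(all ⊤)
  B3:   IN=(all ⊤)   OUT=(all ⊤)
  B4:   IN=(all ⊤)   OUT=(all ⊤)
  B5:   IN=(all ⊤)   OUT={d:-1, e:0; rest ⊤}
  B6:   IN={d:-1, e:0; rest ⊤}   OUT={d:-1, e:0; rest ⊤}
  B7:   IN={d:-1, e:0; rest ⊤}   OUT={a:-1, d:-1, e:0; rest ⊤}
  B8:   IN=(all ⊤)   OUT={c:2; rest ⊤}
  B9:   IN=(all ⊤)   OUT={d:5; rest ⊤}

Merge at B8: IN[B8] = OUT[B0] ⊔ OUT[B7] = {a: ⊤, b: ⊤, c: ⊤, d: ⊤, e: ⊤, f: ⊤}
Applying B8's transfer function to that IN value gives OUT[B8] (row B8 above).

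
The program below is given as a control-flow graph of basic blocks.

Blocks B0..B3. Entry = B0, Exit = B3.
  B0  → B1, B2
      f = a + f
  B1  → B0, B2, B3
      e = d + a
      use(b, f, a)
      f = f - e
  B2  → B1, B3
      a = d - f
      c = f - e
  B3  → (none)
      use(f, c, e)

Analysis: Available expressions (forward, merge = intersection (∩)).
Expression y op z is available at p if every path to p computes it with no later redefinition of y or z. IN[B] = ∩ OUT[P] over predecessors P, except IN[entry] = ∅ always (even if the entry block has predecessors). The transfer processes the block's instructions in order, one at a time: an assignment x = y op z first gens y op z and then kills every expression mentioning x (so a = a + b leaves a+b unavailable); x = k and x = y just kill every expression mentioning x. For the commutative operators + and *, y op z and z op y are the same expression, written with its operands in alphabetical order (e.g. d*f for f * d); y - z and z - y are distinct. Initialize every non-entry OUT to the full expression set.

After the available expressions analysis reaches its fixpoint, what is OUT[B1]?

Answer: {a+d}

Working:
Fixpoint table:
  B0:  IN={}  OUT={}
  B1:  IN={}  OUT={a+d}
  B2:  IN={}  OUT={d-f, f-e}
  B3:  IN={}  OUT={}

Merge at B1: IN[B1] = OUT[B0] ∩ OUT[B2] = {}
Applying B1's transfer function to that IN value gives OUT[B1] (row B1 above).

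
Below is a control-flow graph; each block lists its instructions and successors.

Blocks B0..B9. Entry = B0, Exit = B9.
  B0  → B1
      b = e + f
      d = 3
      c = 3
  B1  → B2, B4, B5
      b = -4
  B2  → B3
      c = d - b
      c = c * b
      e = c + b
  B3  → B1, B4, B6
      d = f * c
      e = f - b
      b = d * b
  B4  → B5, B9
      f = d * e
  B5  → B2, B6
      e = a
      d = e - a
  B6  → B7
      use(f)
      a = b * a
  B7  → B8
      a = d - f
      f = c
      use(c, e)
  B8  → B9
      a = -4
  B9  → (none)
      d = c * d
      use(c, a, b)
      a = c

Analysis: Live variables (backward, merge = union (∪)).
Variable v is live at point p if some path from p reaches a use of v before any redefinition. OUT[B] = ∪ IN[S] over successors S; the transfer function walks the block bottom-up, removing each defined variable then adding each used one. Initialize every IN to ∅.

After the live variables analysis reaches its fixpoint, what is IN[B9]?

Answer: {a, b, c, d}

Derivation:
Fixpoint table:
  B0:  IN={a, e, f}  OUT={a, c, d, e, f}
  B1:  IN={a, c, d, e, f}  OUT={a, b, c, d, e, f}
  B2:  IN={a, b, d, f}  OUT={a, b, c, f}
  B3:  IN={a, b, c, f}  OUT={a, b, c, d, e, f}
  B4:  IN={a, b, c, d, e}  OUT={a, b, c, d, f}
  B5:  IN={a, b, c, f}  OUT={a, b, c, d, e, f}
  B6:  IN={a, b, c, d, e, f}  OUT={b, c, d, e, f}
  B7:  IN={b, c, d, e, f}  OUT={b, c, d}
  B8:  IN={b, c, d}  OUT={a, b, c, d}
  B9:  IN={a, b, c, d}  OUT={}

B9 is the boundary node: OUT[B9] = {}
Applying B9's transfer function to that OUT value gives IN[B9] (row B9 above).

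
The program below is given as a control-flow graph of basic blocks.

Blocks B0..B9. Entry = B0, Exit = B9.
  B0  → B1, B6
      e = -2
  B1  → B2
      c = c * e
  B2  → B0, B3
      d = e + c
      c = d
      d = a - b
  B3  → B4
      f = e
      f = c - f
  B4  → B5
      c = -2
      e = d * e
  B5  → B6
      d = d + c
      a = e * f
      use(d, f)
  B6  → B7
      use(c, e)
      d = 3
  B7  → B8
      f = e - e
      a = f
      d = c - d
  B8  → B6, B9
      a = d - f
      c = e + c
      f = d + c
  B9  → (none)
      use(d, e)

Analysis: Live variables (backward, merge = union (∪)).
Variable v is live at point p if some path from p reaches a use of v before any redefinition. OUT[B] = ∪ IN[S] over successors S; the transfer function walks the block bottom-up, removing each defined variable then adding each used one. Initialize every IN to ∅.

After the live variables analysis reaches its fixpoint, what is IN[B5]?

Answer: {c, d, e, f}

Trace:
Converged values:
  B0:   IN={a, b, c}   OUT={a, b, c, e}
  B1:   IN={a, b, c, e}   OUT={a, b, c, e}
  B2:   IN={a, b, c, e}   OUT={a, b, c, d, e}
  B3:   IN={c, d, e}   OUT={d, e, f}
  B4:   IN={d, e, f}   OUT={c, d, e, f}
  B5:   IN={c, d, e, f}   OUT={c, e}
  B6:   IN={c, e}   OUT={c, d, e}
  B7:   IN={c, d, e}   OUT={c, d, e, f}
  B8:   IN={c, d, e, f}   OUT={c, d, e}
  B9:   IN={d, e}   OUT={}

Merge at B5: OUT[B5] = IN[B6] = {c, e}
Applying B5's transfer function to that OUT value gives IN[B5] (row B5 above).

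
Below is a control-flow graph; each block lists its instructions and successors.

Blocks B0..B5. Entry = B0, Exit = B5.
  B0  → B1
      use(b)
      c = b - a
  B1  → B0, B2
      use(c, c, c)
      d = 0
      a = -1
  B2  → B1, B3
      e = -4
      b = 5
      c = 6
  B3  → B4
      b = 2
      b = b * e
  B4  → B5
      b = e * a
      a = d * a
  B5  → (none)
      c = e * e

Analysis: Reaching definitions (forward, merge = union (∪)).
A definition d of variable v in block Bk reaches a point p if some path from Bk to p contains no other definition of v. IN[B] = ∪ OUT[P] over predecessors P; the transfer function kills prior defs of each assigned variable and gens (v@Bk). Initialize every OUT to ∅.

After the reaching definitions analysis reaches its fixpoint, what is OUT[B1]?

Fixpoint table:
  B0: | IN={a@B1, b@B2, c@B0, c@B2, d@B1, e@B2} | OUT={a@B1, b@B2, c@B0, d@B1, e@B2}
  B1: | IN={a@B1, b@B2, c@B0, c@B2, d@B1, e@B2} | OUT={a@B1, b@B2, c@B0, c@B2, d@B1, e@B2}
  B2: | IN={a@B1, b@B2, c@B0, c@B2, d@B1, e@B2} | OUT={a@B1, b@B2, c@B2, d@B1, e@B2}
  B3: | IN={a@B1, b@B2, c@B2, d@B1, e@B2} | OUT={a@B1, b@B3, c@B2, d@B1, e@B2}
  B4: | IN={a@B1, b@B3, c@B2, d@B1, e@B2} | OUT={a@B4, b@B4, c@B2, d@B1, e@B2}
  B5: | IN={a@B4, b@B4, c@B2, d@B1, e@B2} | OUT={a@B4, b@B4, c@B5, d@B1, e@B2}

Merge at B1: IN[B1] = OUT[B0] ⊔ OUT[B2] = {a@B1, b@B2, c@B0, c@B2, d@B1, e@B2}
Applying B1's transfer function to that IN value gives OUT[B1] (row B1 above).

Answer: {a@B1, b@B2, c@B0, c@B2, d@B1, e@B2}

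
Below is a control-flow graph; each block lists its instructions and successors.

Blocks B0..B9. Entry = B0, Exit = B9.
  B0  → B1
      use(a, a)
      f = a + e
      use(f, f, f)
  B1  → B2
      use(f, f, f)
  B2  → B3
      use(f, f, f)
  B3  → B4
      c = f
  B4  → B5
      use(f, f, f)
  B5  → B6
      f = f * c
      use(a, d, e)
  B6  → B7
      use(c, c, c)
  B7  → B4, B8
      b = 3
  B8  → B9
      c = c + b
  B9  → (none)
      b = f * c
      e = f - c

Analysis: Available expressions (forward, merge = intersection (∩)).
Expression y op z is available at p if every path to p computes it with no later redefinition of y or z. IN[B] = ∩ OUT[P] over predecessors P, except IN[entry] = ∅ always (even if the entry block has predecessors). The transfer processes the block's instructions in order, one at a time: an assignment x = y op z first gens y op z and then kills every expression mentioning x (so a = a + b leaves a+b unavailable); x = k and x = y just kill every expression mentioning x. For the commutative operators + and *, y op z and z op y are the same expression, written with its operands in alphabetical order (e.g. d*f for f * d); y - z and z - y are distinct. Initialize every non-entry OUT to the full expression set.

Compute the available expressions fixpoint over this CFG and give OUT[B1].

Converged values:
  B0: | IN={} | OUT={a+e}
  B1: | IN={a+e} | OUT={a+e}
  B2: | IN={a+e} | OUT={a+e}
  B3: | IN={a+e} | OUT={a+e}
  B4: | IN={a+e} | OUT={a+e}
  B5: | IN={a+e} | OUT={a+e}
  B6: | IN={a+e} | OUT={a+e}
  B7: | IN={a+e} | OUT={a+e}
  B8: | IN={a+e} | OUT={a+e}
  B9: | IN={a+e} | OUT={c*f, f-c}

Merge at B1: IN[B1] = OUT[B0] = {a+e}
Applying B1's transfer function to that IN value gives OUT[B1] (row B1 above).

Answer: {a+e}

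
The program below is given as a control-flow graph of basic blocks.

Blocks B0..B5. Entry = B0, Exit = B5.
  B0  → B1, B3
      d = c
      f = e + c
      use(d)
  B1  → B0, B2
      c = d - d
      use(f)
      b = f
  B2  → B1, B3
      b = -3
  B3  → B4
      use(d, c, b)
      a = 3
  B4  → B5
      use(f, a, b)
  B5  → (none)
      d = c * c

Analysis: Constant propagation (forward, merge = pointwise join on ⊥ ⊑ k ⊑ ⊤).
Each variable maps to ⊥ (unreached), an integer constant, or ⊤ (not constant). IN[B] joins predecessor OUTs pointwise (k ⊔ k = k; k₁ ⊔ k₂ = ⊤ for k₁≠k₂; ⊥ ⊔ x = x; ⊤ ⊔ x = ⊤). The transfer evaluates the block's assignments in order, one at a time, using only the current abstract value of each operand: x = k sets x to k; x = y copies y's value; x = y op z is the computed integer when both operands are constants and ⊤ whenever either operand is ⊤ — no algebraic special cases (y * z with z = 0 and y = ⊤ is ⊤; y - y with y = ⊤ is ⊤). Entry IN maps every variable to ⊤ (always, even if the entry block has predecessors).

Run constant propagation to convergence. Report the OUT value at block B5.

Per-block solution:
  B0: | IN=(all ⊤) | OUT=(all ⊤)
  B1: | IN=(all ⊤) | OUT=(all ⊤)
  B2: | IN=(all ⊤) | OUT={b:-3; rest ⊤}
  B3: | IN=(all ⊤) | OUT={a:3; rest ⊤}
  B4: | IN={a:3; rest ⊤} | OUT={a:3; rest ⊤}
  B5: | IN={a:3; rest ⊤} | OUT={a:3; rest ⊤}

Merge at B5: IN[B5] = OUT[B4] = {a: 3, b: ⊤, c: ⊤, d: ⊤, e: ⊤, f: ⊤}
Applying B5's transfer function to that IN value gives OUT[B5] (row B5 above).

Answer: {a: 3, b: ⊤, c: ⊤, d: ⊤, e: ⊤, f: ⊤}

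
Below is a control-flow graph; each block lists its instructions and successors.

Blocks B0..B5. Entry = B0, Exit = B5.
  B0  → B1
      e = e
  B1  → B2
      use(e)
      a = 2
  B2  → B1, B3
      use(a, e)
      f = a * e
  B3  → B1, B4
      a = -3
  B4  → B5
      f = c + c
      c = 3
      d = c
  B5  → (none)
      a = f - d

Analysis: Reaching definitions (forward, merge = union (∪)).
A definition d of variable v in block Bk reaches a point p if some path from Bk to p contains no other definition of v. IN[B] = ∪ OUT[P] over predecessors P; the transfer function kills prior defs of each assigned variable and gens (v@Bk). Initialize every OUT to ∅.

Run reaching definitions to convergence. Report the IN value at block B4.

Answer: {a@B3, e@B0, f@B2}

Working:
Per-block solution:
  B0: | IN={} | OUT={e@B0}
  B1: | IN={a@B1, a@B3, e@B0, f@B2} | OUT={a@B1, e@B0, f@B2}
  B2: | IN={a@B1, e@B0, f@B2} | OUT={a@B1, e@B0, f@B2}
  B3: | IN={a@B1, e@B0, f@B2} | OUT={a@B3, e@B0, f@B2}
  B4: | IN={a@B3, e@B0, f@B2} | OUT={a@B3, c@B4, d@B4, e@B0, f@B4}
  B5: | IN={a@B3, c@B4, d@B4, e@B0, f@B4} | OUT={a@B5, c@B4, d@B4, e@B0, f@B4}

Merge at B4: IN[B4] = OUT[B3] = {a@B3, e@B0, f@B2}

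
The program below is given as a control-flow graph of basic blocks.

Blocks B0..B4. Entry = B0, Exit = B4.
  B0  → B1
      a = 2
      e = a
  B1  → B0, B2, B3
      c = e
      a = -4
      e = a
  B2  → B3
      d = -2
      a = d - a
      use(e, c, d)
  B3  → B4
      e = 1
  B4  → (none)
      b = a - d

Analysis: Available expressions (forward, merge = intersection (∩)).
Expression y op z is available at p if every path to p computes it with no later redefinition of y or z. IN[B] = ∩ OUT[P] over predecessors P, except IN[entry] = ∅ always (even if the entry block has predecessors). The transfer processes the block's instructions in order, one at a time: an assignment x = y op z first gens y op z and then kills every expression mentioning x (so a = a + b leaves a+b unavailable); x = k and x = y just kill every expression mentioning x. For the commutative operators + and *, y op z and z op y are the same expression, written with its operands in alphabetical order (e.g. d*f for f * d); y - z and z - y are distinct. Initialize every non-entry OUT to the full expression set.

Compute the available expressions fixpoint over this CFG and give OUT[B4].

Fixpoint table:
  B0: | IN={} | OUT={}
  B1: | IN={} | OUT={}
  B2: | IN={} | OUT={}
  B3: | IN={} | OUT={}
  B4: | IN={} | OUT={a-d}

Merge at B4: IN[B4] = OUT[B3] = {}
Applying B4's transfer function to that IN value gives OUT[B4] (row B4 above).

Answer: {a-d}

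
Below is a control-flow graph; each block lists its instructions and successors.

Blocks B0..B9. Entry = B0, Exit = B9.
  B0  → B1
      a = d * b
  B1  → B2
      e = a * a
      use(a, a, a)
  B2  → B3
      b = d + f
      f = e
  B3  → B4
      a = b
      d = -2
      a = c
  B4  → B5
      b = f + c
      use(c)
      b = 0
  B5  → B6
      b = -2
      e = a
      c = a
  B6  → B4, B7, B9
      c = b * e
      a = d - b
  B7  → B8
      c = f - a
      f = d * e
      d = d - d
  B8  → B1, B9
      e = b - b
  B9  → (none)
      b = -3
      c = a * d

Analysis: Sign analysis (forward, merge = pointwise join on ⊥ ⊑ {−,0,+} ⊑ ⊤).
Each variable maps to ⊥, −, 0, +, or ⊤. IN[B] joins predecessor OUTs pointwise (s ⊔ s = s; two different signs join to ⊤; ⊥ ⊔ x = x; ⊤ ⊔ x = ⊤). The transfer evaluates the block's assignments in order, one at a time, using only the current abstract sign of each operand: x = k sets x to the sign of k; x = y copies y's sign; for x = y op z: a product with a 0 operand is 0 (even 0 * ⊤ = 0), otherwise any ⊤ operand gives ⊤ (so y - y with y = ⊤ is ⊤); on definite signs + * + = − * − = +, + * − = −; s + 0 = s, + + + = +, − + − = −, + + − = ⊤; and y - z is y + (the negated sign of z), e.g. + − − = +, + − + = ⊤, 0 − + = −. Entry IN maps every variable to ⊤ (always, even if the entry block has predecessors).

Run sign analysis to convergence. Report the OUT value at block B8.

Fixpoint table:
  B0: | IN=(all ⊤) | OUT=(all ⊤)
  B1: | IN=(all ⊤) | OUT=(all ⊤)
  B2: | IN=(all ⊤) | OUT=(all ⊤)
  B3: | IN=(all ⊤) | OUT={d:-; rest ⊤}
  B4: | IN={d:-; rest ⊤} | OUT={b:0, d:-; rest ⊤}
  B5: | IN={b:0, d:-; rest ⊤} | OUT={b:-, d:-; rest ⊤}
  B6: | IN={b:-, d:-; rest ⊤} | OUT={b:-, d:-; rest ⊤}
  B7: | IN={b:-, d:-; rest ⊤} | OUT={b:-; rest ⊤}
  B8: | IN={b:-; rest ⊤} | OUT={b:-; rest ⊤}
  B9: | IN={b:-; rest ⊤} | OUT={b:-; rest ⊤}

Merge at B8: IN[B8] = OUT[B7] = {a: ⊤, b: -, c: ⊤, d: ⊤, e: ⊤, f: ⊤}
Applying B8's transfer function to that IN value gives OUT[B8] (row B8 above).

Answer: {a: ⊤, b: -, c: ⊤, d: ⊤, e: ⊤, f: ⊤}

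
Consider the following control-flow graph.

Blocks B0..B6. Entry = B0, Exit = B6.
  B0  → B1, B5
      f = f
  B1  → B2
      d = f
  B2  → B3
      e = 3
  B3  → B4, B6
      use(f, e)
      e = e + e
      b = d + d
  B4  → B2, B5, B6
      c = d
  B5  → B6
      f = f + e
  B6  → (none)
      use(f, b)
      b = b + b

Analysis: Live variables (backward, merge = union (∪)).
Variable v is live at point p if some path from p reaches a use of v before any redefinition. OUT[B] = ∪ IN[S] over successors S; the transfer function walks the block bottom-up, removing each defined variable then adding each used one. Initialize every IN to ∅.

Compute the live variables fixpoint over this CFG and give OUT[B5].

Converged values:
  B0:  IN={b, e, f}  OUT={b, e, f}
  B1:  IN={f}  OUT={d, f}
  B2:  IN={d, f}  OUT={d, e, f}
  B3:  IN={d, e, f}  OUT={b, d, e, f}
  B4:  IN={b, d, e, f}  OUT={b, d, e, f}
  B5:  IN={b, e, f}  OUT={b, f}
  B6:  IN={b, f}  OUT={}

Merge at B5: OUT[B5] = IN[B6] = {b, f}

Answer: {b, f}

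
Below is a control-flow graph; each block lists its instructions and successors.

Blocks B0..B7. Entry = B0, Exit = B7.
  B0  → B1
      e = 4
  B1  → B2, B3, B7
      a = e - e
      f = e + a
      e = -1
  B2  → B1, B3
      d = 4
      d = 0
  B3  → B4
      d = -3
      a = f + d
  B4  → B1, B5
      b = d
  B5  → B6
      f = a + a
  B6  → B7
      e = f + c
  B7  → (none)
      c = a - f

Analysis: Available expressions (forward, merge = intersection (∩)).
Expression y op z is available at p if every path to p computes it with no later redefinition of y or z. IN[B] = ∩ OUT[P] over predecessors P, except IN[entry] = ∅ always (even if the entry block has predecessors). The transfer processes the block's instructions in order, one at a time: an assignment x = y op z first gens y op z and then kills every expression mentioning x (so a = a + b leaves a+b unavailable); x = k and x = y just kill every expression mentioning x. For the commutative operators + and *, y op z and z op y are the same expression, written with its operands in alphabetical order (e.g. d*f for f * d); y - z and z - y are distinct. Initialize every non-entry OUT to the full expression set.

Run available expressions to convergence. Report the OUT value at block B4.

Answer: {d+f}

Derivation:
Converged values:
  B0: | IN={} | OUT={}
  B1: | IN={} | OUT={}
  B2: | IN={} | OUT={}
  B3: | IN={} | OUT={d+f}
  B4: | IN={d+f} | OUT={d+f}
  B5: | IN={d+f} | OUT={a+a}
  B6: | IN={a+a} | OUT={a+a, c+f}
  B7: | IN={} | OUT={a-f}

Merge at B4: IN[B4] = OUT[B3] = {d+f}
Applying B4's transfer function to that IN value gives OUT[B4] (row B4 above).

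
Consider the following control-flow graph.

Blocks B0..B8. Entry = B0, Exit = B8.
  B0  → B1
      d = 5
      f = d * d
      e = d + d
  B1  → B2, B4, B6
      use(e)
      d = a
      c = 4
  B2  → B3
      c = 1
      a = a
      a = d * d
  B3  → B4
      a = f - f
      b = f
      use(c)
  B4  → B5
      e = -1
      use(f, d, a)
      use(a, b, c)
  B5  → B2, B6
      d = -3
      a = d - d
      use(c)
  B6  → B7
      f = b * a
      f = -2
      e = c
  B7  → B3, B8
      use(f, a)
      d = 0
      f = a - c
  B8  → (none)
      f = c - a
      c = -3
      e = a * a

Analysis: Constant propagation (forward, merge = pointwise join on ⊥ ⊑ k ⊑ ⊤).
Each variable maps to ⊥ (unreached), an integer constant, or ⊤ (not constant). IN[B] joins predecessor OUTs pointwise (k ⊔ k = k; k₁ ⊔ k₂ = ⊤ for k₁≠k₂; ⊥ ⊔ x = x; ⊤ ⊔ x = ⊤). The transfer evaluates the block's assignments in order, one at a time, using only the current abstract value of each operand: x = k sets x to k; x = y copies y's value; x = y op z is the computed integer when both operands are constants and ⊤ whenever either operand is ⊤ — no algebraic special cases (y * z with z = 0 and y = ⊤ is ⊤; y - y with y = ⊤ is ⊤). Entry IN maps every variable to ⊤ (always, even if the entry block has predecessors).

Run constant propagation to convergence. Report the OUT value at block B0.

Answer: {a: ⊤, b: ⊤, c: ⊤, d: 5, e: 10, f: 25}

Derivation:
Per-block solution:
  B0:  IN=(all ⊤)  OUT={d:5, e:10, f:25; rest ⊤}
  B1:  IN={d:5, e:10, f:25; rest ⊤}  OUT={c:4, e:10, f:25; rest ⊤}
  B2:  IN=(all ⊤)  OUT={c:1; rest ⊤}
  B3:  IN=(all ⊤)  OUT=(all ⊤)
  B4:  IN=(all ⊤)  OUT={e:-1; rest ⊤}
  B5:  IN={e:-1; rest ⊤}  OUT={a:0, d:-3, e:-1; rest ⊤}
  B6:  IN=(all ⊤)  OUT={f:-2; rest ⊤}
  B7:  IN={f:-2; rest ⊤}  OUT={d:0; rest ⊤}
  B8:  IN={d:0; rest ⊤}  OUT={c:-3, d:0; rest ⊤}

B0 is the boundary node: IN[B0] = {a: ⊤, b: ⊤, c: ⊤, d: ⊤, e: ⊤, f: ⊤}
Applying B0's transfer function to that IN value gives OUT[B0] (row B0 above).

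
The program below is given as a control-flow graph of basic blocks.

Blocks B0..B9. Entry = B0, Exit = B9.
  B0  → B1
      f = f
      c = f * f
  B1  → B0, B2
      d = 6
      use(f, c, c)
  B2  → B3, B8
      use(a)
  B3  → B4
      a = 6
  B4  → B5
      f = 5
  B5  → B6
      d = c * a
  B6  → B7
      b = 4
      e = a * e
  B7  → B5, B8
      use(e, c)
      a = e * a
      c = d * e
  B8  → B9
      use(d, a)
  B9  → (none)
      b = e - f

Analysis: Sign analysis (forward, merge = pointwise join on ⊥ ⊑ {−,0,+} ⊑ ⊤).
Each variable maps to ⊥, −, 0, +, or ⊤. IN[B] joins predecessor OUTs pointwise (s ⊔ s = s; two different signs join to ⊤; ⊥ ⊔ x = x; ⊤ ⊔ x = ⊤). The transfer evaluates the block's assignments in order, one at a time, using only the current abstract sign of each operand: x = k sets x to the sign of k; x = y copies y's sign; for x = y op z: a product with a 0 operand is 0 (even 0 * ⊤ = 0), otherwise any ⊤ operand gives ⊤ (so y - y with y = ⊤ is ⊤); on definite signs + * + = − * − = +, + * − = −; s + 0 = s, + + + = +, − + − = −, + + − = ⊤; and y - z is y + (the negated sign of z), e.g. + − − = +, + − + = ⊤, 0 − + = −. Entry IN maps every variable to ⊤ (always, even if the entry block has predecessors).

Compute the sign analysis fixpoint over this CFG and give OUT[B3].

Answer: {a: +, b: ⊤, c: ⊤, d: +, e: ⊤, f: ⊤}

Trace:
Converged values:
  B0:  IN=(all ⊤)  OUT=(all ⊤)
  B1:  IN=(all ⊤)  OUT={d:+; rest ⊤}
  B2:  IN={d:+; rest ⊤}  OUT={d:+; rest ⊤}
  B3:  IN={d:+; rest ⊤}  OUT={a:+, d:+; rest ⊤}
  B4:  IN={a:+, d:+; rest ⊤}  OUT={a:+, d:+, f:+; rest ⊤}
  B5:  IN={f:+; rest ⊤}  OUT={f:+; rest ⊤}
  B6:  IN={f:+; rest ⊤}  OUT={b:+, f:+; rest ⊤}
  B7:  IN={b:+, f:+; rest ⊤}  OUT={b:+, f:+; rest ⊤}
  B8:  IN=(all ⊤)  OUT=(all ⊤)
  B9:  IN=(all ⊤)  OUT=(all ⊤)

Merge at B3: IN[B3] = OUT[B2] = {a: ⊤, b: ⊤, c: ⊤, d: +, e: ⊤, f: ⊤}
Applying B3's transfer function to that IN value gives OUT[B3] (row B3 above).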